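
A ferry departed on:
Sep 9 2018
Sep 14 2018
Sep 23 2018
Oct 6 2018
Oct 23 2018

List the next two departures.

Nov 13 2018, Dec 8 2018

The spacing grows by 4 each time: 5, 9, 13, 17 days.
Next gap: 21 days. Oct 23 2018 + 21 days = Nov 13 2018.
Next gap: 25 days. Nov 13 2018 + 25 days = Dec 8 2018.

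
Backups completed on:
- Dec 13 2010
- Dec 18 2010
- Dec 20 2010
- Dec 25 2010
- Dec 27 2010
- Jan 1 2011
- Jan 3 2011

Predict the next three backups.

Jan 8 2011, Jan 10 2011, Jan 15 2011

Gaps: 5, 2, 5, 2, 5, 2 days — not constant, but cyclic with period 2.
The events fall on every Monday and Saturday.
Next Saturday: Jan 8 2011.
Next Monday: Jan 10 2011.
Next Saturday: Jan 15 2011.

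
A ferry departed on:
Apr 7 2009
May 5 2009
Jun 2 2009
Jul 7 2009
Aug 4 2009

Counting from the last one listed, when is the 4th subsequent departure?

Dec 1 2009

Gaps: 28, 28, 35, 28 days — a mix of 28 and 35. Every date is a Tuesday.
Each is the 1st Tuesday of its month.
September 2009 — 1st Tuesday is Sep 1 2009.
1st Tuesday of October 2009: Oct 6 2009.
November 2009 — 1st Tuesday is Nov 3 2009.
1st Tuesday of December 2009: Dec 1 2009.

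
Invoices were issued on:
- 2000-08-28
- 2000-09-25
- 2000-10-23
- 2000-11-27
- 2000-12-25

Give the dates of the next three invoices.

2001-01-22, 2001-02-26, 2001-03-26

Gaps: 28, 28, 35, 28 days — a mix of 28 and 35. Every date is a Monday.
Each is the 4th Monday of its month.
4th Monday of January 2001: 2001-01-22.
4th Monday of February 2001: 2001-02-26.
March 2001 — 4th Monday is 2001-03-26.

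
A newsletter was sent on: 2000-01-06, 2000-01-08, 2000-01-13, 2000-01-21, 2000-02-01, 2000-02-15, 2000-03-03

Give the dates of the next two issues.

The spacing grows by 3 each time: 2, 5, 8, 11, 14, 17 days.
Next gap: 20 days. 2000-03-03 + 20 days = 2000-03-23.
Next gap: 23 days. 2000-03-23 + 23 days = 2000-04-15.

2000-03-23, 2000-04-15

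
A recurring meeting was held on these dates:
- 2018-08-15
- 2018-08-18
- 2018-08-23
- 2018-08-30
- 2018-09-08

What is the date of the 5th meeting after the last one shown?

The spacing grows by 2 each time: 3, 5, 7, 9 days.
Next gap: 11 days. 2018-09-08 + 11 days = 2018-09-19.
Next gap: 13 days. 2018-09-19 + 13 days = 2018-10-02.
Next gap: 15 days. 2018-10-02 + 15 days = 2018-10-17.
Next gap: 17 days. 2018-10-17 + 17 days = 2018-11-03.
Next gap: 19 days. 2018-11-03 + 19 days = 2018-11-22.

2018-11-22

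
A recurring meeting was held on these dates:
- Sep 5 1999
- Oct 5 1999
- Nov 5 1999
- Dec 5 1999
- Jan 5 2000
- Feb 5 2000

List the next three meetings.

Mar 5 2000, Apr 5 2000, May 5 2000

Each date is the 5th; the gaps (30, 31, 30, 31, 31) track the month lengths.
The rule is the 5th of each month.
Next: March 2000 → Mar 5 2000.
Next: April 2000 → Apr 5 2000.
May 2000: May 5 2000.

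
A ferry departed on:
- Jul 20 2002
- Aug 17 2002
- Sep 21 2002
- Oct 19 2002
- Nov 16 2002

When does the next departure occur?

Dec 21 2002

All dates are Saturdays, 28, 35, 28, 28 days apart.
Specifically, the 3rd Saturday of each month.
3rd Saturday of December 2002: Dec 21 2002.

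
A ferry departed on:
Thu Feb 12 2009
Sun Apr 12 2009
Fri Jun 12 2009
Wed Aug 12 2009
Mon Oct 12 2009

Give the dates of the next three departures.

Sat Dec 12 2009, Fri Feb 12 2010, Mon Apr 12 2010

Gaps: 59, 61, 61, 61 days — not constant. Every event is on the 12th of the month.
Pattern: the 12th of every 2 months.
Next: December 2009 → Sat Dec 12 2009.
Next: February 2010 → Fri Feb 12 2010.
April 2010: Mon Apr 12 2010.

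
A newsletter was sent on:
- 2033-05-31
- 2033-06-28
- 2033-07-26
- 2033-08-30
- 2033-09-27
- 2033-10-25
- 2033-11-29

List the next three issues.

All Tuesdays; the gaps (28, 28, 35, 28, 28, 35) vary with month length.
This is the last Tuesday of each month.
December 2033 ends with Tuesday 2033-12-27.
January 2034 ends with Tuesday 2034-01-31.
Last Tuesday of February 2034: 2034-02-28.

2033-12-27, 2034-01-31, 2034-02-28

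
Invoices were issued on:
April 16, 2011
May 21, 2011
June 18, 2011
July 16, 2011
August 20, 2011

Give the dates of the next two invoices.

These are Saturdays at 28- or 35-day spacing (35, 28, 28, 35).
The pattern: 3rd Saturday of the month.
September 2011 — 3rd Saturday is September 17, 2011.
October 2011 — 3rd Saturday is October 15, 2011.

September 17, 2011; October 15, 2011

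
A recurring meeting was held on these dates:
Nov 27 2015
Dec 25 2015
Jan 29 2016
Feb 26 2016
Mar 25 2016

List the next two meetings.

All Fridays; the gaps (28, 35, 28, 28) vary with month length.
This is the last Friday of each month.
Last Friday of April 2016: Apr 29 2016.
May 2016 ends with Friday May 27 2016.

Apr 29 2016, May 27 2016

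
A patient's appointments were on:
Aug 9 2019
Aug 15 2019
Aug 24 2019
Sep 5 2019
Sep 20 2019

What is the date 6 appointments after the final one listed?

Intervals are 6, 9, 12, 15 days — an arithmetic progression with common difference 3.
Next gap: 18 days. Sep 20 2019 + 18 days = Oct 8 2019.
Next gap: 21 days. Oct 8 2019 + 21 days = Oct 29 2019.
Next gap: 24 days. Oct 29 2019 + 24 days = Nov 22 2019.
Next gap: 27 days. Nov 22 2019 + 27 days = Dec 19 2019.
Next gap: 30 days. Dec 19 2019 + 30 days = Jan 18 2020.
Next gap: 33 days. Jan 18 2020 + 33 days = Feb 20 2020.

Feb 20 2020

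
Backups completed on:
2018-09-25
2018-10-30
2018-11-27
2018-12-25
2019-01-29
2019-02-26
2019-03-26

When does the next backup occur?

2019-04-30

All Tuesdays; the gaps (35, 28, 28, 35, 28, 28) vary with month length.
This is the last Tuesday of each month.
Last Tuesday of April 2019: 2019-04-30.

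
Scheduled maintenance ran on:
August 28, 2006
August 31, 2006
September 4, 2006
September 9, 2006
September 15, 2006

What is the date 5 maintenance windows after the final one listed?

October 30, 2006

Intervals are 3, 4, 5, 6 days — an arithmetic progression with common difference 1.
Next gap: 7 days. September 15, 2006 + 7 days = September 22, 2006.
Next gap: 8 days. September 22, 2006 + 8 days = September 30, 2006.
Next gap: 9 days. September 30, 2006 + 9 days = October 9, 2006.
Next gap: 10 days. October 9, 2006 + 10 days = October 19, 2006.
Next gap: 11 days. October 19, 2006 + 11 days = October 30, 2006.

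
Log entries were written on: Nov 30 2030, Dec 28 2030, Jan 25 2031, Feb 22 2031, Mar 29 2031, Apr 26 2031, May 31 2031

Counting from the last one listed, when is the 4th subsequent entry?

Sep 27 2031

All Saturdays; the gaps (28, 28, 28, 35, 28, 35) vary with month length.
This is the last Saturday of each month.
June 2031 ends with Saturday Jun 28 2031.
Last Saturday of July 2031: Jul 26 2031.
August 2031 ends with Saturday Aug 30 2031.
September 2031 ends with Saturday Sep 27 2031.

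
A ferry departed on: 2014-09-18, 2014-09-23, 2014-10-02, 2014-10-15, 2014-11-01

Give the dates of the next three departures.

2014-11-22, 2014-12-17, 2015-01-15

Gaps: 5, 9, 13, 17 days — each gap is 4 larger than the previous one.
Next gap: 21 days. 2014-11-01 + 21 days = 2014-11-22.
Next gap: 25 days. 2014-11-22 + 25 days = 2014-12-17.
Next gap: 29 days. 2014-12-17 + 29 days = 2015-01-15.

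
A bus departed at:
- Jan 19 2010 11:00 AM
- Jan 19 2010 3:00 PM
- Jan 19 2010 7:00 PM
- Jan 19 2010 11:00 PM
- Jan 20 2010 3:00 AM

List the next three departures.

Gaps: 4, 4, 4, 4 hours — each event is 4 hours after the previous one.
Jan 20 2010 3:00 AM + 4 h = Jan 20 2010 7:00 AM.
Jan 20 2010 7:00 AM + 4 h = Jan 20 2010 11:00 AM.
Jan 20 2010 11:00 AM + 4 h = Jan 20 2010 3:00 PM.

Jan 20 2010 7:00 AM, Jan 20 2010 11:00 AM, Jan 20 2010 3:00 PM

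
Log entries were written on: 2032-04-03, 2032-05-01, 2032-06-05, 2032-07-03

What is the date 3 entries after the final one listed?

2032-10-02

These are Saturdays at 28- or 35-day spacing (28, 35, 28).
The pattern: 1st Saturday of the month.
1st Saturday of August 2032: 2032-08-07.
1st Saturday of September 2032: 2032-09-04.
October 2032 — 1st Saturday is 2032-10-02.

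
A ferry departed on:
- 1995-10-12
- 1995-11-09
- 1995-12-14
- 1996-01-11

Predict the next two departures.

Gaps: 28, 35, 28 days — a mix of 28 and 35. Every date is a Thursday.
Each is the 2nd Thursday of its month.
2nd Thursday of February 1996: 1996-02-08.
2nd Thursday of March 1996: 1996-03-14.

1996-02-08, 1996-03-14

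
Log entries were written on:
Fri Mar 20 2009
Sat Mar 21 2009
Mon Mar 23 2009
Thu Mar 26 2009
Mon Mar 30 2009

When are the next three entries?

Intervals are 1, 2, 3, 4 days — an arithmetic progression with common difference 1.
Next gap: 5 days. Mon Mar 30 2009 + 5 days = Sat Apr 4 2009.
Next gap: 6 days. Sat Apr 4 2009 + 6 days = Fri Apr 10 2009.
Next gap: 7 days. Fri Apr 10 2009 + 7 days = Fri Apr 17 2009.

Sat Apr 4 2009, Fri Apr 10 2009, Fri Apr 17 2009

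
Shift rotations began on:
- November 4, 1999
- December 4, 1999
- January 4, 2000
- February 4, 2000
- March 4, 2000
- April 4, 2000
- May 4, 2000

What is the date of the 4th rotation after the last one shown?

Gaps: 30, 31, 31, 29, 31, 30 days — not constant. Every event is on the 4th of the month.
Pattern: the 4th of each month.
Next: June 2000 → June 4, 2000.
July 2000: July 4, 2000.
Next: August 2000 → August 4, 2000.
September 2000: September 4, 2000.

September 4, 2000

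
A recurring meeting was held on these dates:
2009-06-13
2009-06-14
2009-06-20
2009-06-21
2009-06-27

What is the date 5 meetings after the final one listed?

Gaps: 1, 6, 1, 6 days — not constant, but cyclic with period 2.
The events fall on every Saturday and Sunday.
The following Sunday is 2009-06-28.
Next Saturday: 2009-07-04.
The following Sunday is 2009-07-05.
The following Saturday is 2009-07-11.
Next Sunday: 2009-07-12.

2009-07-12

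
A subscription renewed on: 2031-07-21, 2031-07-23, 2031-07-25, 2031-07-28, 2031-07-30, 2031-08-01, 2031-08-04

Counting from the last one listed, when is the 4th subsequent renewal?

2031-08-13

Every event lands on a Monday or Wednesday or Friday (gaps cycle 2, 2, 3, 2, 2, 3).
So the schedule is: every Monday, Wednesday and Friday.
The following Wednesday is 2031-08-06.
Next Friday: 2031-08-08.
The following Monday is 2031-08-11.
The following Wednesday is 2031-08-13.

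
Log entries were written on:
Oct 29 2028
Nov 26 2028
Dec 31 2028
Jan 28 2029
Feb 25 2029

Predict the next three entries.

These are Sundays with 28, 35, 28, 28-day gaps.
Each is the final Sunday of its month — Oct 29 2028 is past the 28th, so '4th Sunday' doesn't fit.
March 2029 ends with Sunday Mar 25 2029.
Last Sunday of April 2029: Apr 29 2029.
Last Sunday of May 2029: May 27 2029.

Mar 25 2029, Apr 29 2029, May 27 2029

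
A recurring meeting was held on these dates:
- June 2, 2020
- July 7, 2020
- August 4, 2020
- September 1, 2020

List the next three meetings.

Gaps: 35, 28, 28 days — a mix of 28 and 35. Every date is a Tuesday.
Each is the 1st Tuesday of its month.
October 2020 — 1st Tuesday is October 6, 2020.
November 2020 — 1st Tuesday is November 3, 2020.
December 2020 — 1st Tuesday is December 1, 2020.

October 6, 2020; November 3, 2020; December 1, 2020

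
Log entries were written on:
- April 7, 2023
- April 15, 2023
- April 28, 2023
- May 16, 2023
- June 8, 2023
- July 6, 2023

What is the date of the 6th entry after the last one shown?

The spacing grows by 5 each time: 8, 13, 18, 23, 28 days.
Next gap: 33 days. July 6, 2023 + 33 days = August 8, 2023.
Next gap: 38 days. August 8, 2023 + 38 days = September 15, 2023.
Next gap: 43 days. September 15, 2023 + 43 days = October 28, 2023.
Next gap: 48 days. October 28, 2023 + 48 days = December 15, 2023.
Next gap: 53 days. December 15, 2023 + 53 days = February 6, 2024.
Next gap: 58 days. February 6, 2024 + 58 days = April 4, 2024.

April 4, 2024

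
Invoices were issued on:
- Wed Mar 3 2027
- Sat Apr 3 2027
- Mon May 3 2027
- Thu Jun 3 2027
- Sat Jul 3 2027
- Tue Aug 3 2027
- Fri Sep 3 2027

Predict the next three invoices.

The day-of-month is always 3 (31, 30, 31, 30, 31, 31 days between events).
So this recurs on the 3rd of each month.
October 2027: Sun Oct 3 2027.
November 2027: Wed Nov 3 2027.
Next: December 2027 → Fri Dec 3 2027.

Sun Oct 3 2027, Wed Nov 3 2027, Fri Dec 3 2027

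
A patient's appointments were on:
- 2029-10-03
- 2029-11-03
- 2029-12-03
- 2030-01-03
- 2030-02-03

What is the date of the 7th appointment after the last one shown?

The day-of-month is always 3 (31, 30, 31, 31 days between events).
So this recurs on the 3rd of each month.
Next: March 2030 → 2030-03-03.
April 2030: 2030-04-03.
Next: May 2030 → 2030-05-03.
Next: June 2030 → 2030-06-03.
Next: July 2030 → 2030-07-03.
Next: August 2030 → 2030-08-03.
Next: September 2030 → 2030-09-03.

2030-09-03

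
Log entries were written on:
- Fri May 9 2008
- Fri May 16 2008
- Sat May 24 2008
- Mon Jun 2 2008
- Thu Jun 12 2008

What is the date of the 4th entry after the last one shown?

Fri Aug 1 2008

The spacing grows by 1 each time: 7, 8, 9, 10 days.
Next gap: 11 days. Thu Jun 12 2008 + 11 days = Mon Jun 23 2008.
Next gap: 12 days. Mon Jun 23 2008 + 12 days = Sat Jul 5 2008.
Next gap: 13 days. Sat Jul 5 2008 + 13 days = Fri Jul 18 2008.
Next gap: 14 days. Fri Jul 18 2008 + 14 days = Fri Aug 1 2008.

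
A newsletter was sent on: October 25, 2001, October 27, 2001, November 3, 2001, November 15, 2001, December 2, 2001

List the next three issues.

December 24, 2001; January 20, 2002; February 21, 2002

The spacing grows by 5 each time: 2, 7, 12, 17 days.
Next gap: 22 days. December 2, 2001 + 22 days = December 24, 2001.
Next gap: 27 days. December 24, 2001 + 27 days = January 20, 2002.
Next gap: 32 days. January 20, 2002 + 32 days = February 21, 2002.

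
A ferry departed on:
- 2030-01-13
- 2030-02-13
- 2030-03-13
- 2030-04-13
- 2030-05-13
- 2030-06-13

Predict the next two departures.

2030-07-13, 2030-08-13

Each date is the 13th; the gaps (31, 28, 31, 30, 31) track the month lengths.
The rule is the 13th of each month.
Next: July 2030 → 2030-07-13.
Next: August 2030 → 2030-08-13.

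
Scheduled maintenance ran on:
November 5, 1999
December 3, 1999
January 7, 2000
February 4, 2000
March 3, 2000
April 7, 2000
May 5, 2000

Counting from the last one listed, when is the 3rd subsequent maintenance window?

These are Fridays at 28- or 35-day spacing (28, 35, 28, 28, 35, 28).
The pattern: 1st Friday of the month.
June 2000 — 1st Friday is June 2, 2000.
1st Friday of July 2000: July 7, 2000.
August 2000 — 1st Friday is August 4, 2000.

August 4, 2000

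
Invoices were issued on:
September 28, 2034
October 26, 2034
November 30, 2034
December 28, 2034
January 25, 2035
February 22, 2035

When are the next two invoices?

Every date is a Thursday; gaps 28, 35, 28, 28, 28 days.
Each is the last Thursday of its month (at least one falls on the 29th or later, ruling out '4th Thursday').
March 2035 ends with Thursday March 29, 2035.
April 2035 ends with Thursday April 26, 2035.

March 29, 2035; April 26, 2035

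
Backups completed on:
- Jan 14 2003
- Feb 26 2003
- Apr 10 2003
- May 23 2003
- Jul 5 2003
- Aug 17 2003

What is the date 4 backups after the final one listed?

Gaps between consecutive events: 43, 43, 43, 43, 43 days — a constant 43-day interval.
Aug 17 2003 + 43 days = Sep 29 2003.
Sep 29 2003 + 43 days = Nov 11 2003.
Nov 11 2003 + 43 days = Dec 24 2003.
Dec 24 2003 + 43 days = Feb 5 2004.

Feb 5 2004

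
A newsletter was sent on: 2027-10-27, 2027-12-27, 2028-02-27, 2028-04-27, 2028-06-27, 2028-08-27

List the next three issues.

2028-10-27, 2028-12-27, 2029-02-27

Each date is the 27th; the gaps (61, 62, 60, 61, 61) track the month lengths.
The rule is the 27th of every 2 months.
Next: October 2028 → 2028-10-27.
December 2028: 2028-12-27.
February 2029: 2029-02-27.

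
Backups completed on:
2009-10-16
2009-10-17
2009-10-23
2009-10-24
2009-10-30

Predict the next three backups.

2009-10-31, 2009-11-06, 2009-11-07

Gaps: 1, 6, 1, 6 days — not constant, but cyclic with period 2.
The events fall on every Friday and Saturday.
Next Saturday: 2009-10-31.
Next Friday: 2009-11-06.
Next Saturday: 2009-11-07.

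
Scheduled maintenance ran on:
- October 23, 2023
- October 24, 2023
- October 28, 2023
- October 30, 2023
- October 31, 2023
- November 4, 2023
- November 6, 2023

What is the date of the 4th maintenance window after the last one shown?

November 14, 2023

Every event lands on a Monday or Tuesday or Saturday (gaps cycle 1, 4, 2, 1, 4, 2).
So the schedule is: every Monday, Tuesday and Saturday.
The following Tuesday is November 7, 2023.
The following Saturday is November 11, 2023.
Next Monday: November 13, 2023.
The following Tuesday is November 14, 2023.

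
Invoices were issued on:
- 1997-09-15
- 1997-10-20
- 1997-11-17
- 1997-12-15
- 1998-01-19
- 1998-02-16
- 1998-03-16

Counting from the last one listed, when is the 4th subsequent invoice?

1998-07-20

Gaps: 35, 28, 28, 35, 28, 28 days — a mix of 28 and 35. Every date is a Monday.
Each is the 3rd Monday of its month.
April 1998 — 3rd Monday is 1998-04-20.
May 1998 — 3rd Monday is 1998-05-18.
June 1998 — 3rd Monday is 1998-06-15.
3rd Monday of July 1998: 1998-07-20.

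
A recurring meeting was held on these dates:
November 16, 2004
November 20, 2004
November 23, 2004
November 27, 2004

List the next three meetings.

November 30, 2004; December 4, 2004; December 7, 2004

Every event lands on a Tuesday or Saturday (gaps cycle 4, 3, 4).
So the schedule is: every Tuesday and Saturday.
The following Tuesday is November 30, 2004.
The following Saturday is December 4, 2004.
The following Tuesday is December 7, 2004.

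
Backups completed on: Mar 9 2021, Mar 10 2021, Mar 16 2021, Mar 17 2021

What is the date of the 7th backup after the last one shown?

Apr 13 2021

The gap pattern 1, 6, 1 repeats every 2 events.
These are the Tuesdays and Wednesdays of each week.
The following Tuesday is Mar 23 2021.
Next Wednesday: Mar 24 2021.
The following Tuesday is Mar 30 2021.
Next Wednesday: Mar 31 2021.
The following Tuesday is Apr 6 2021.
The following Wednesday is Apr 7 2021.
The following Tuesday is Apr 13 2021.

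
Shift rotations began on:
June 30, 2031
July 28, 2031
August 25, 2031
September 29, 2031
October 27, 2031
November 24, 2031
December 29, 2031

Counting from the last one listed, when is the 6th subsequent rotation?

June 28, 2032

All Mondays; the gaps (28, 28, 35, 28, 28, 35) vary with month length.
This is the last Monday of each month.
January 2032 ends with Monday January 26, 2032.
February 2032 ends with Monday February 23, 2032.
March 2032 ends with Monday March 29, 2032.
April 2032 ends with Monday April 26, 2032.
May 2032 ends with Monday May 31, 2032.
June 2032 ends with Monday June 28, 2032.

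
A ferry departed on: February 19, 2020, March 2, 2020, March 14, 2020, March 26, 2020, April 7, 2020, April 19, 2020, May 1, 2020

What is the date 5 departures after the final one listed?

Every event comes 12 days after the last (12, 12, 12, 12, 12, 12).
May 1, 2020 + 12 days = May 13, 2020.
May 13, 2020 + 12 days = May 25, 2020.
May 25, 2020 + 12 days = June 6, 2020.
June 6, 2020 + 12 days = June 18, 2020.
June 18, 2020 + 12 days = June 30, 2020.

June 30, 2020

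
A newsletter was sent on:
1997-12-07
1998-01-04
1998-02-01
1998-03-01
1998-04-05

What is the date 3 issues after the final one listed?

1998-07-05

All dates are Sundays, 28, 28, 28, 35 days apart.
Specifically, the 1st Sunday of each month.
May 1998 — 1st Sunday is 1998-05-03.
June 1998 — 1st Sunday is 1998-06-07.
July 1998 — 1st Sunday is 1998-07-05.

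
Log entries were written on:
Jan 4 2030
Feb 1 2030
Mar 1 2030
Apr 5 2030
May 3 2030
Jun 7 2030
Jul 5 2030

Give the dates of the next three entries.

Aug 2 2030, Sep 6 2030, Oct 4 2030

Gaps: 28, 28, 35, 28, 35, 28 days — a mix of 28 and 35. Every date is a Friday.
Each is the 1st Friday of its month.
1st Friday of August 2030: Aug 2 2030.
1st Friday of September 2030: Sep 6 2030.
1st Friday of October 2030: Oct 4 2030.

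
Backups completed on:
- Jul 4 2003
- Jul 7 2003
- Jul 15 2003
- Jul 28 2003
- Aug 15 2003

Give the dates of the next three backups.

Sep 7 2003, Oct 5 2003, Nov 7 2003

The spacing grows by 5 each time: 3, 8, 13, 18 days.
Next gap: 23 days. Aug 15 2003 + 23 days = Sep 7 2003.
Next gap: 28 days. Sep 7 2003 + 28 days = Oct 5 2003.
Next gap: 33 days. Oct 5 2003 + 33 days = Nov 7 2003.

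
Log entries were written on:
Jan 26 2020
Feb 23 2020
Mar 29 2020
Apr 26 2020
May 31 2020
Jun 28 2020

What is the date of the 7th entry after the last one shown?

Every date is a Sunday; gaps 28, 35, 28, 35, 28 days.
Each is the last Sunday of its month (at least one falls on the 29th or later, ruling out '4th Sunday').
July 2020 ends with Sunday Jul 26 2020.
Last Sunday of August 2020: Aug 30 2020.
Last Sunday of September 2020: Sep 27 2020.
October 2020 ends with Sunday Oct 25 2020.
November 2020 ends with Sunday Nov 29 2020.
Last Sunday of December 2020: Dec 27 2020.
January 2021 ends with Sunday Jan 31 2021.

Jan 31 2021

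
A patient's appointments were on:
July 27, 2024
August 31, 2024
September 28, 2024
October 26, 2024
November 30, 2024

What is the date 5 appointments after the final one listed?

All Saturdays; the gaps (35, 28, 28, 35) vary with month length.
This is the last Saturday of each month.
Last Saturday of December 2024: December 28, 2024.
January 2025 ends with Saturday January 25, 2025.
Last Saturday of February 2025: February 22, 2025.
Last Saturday of March 2025: March 29, 2025.
April 2025 ends with Saturday April 26, 2025.

April 26, 2025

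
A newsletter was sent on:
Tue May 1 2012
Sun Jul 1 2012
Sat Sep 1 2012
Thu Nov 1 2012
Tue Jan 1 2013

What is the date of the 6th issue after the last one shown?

Wed Jan 1 2014

Each date is the 1st; the gaps (61, 62, 61, 61) track the month lengths.
The rule is the 1st of every 2 months.
March 2013: Fri Mar 1 2013.
May 2013: Wed May 1 2013.
July 2013: Mon Jul 1 2013.
Next: September 2013 → Sun Sep 1 2013.
Next: November 2013 → Fri Nov 1 2013.
January 2014: Wed Jan 1 2014.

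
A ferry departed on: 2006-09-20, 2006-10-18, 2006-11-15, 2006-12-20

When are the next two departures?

These are Wednesdays at 28- or 35-day spacing (28, 28, 35).
The pattern: 3rd Wednesday of the month.
3rd Wednesday of January 2007: 2007-01-17.
February 2007 — 3rd Wednesday is 2007-02-21.

2007-01-17, 2007-02-21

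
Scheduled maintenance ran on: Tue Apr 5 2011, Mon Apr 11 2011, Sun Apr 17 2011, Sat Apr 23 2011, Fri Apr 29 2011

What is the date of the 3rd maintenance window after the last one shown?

Every event comes 6 days after the last (6, 6, 6, 6).
Fri Apr 29 2011 + 6 days = Thu May 5 2011.
Thu May 5 2011 + 6 days = Wed May 11 2011.
Wed May 11 2011 + 6 days = Tue May 17 2011.

Tue May 17 2011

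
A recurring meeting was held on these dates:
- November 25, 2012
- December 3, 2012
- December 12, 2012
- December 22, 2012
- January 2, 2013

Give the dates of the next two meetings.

Intervals are 8, 9, 10, 11 days — an arithmetic progression with common difference 1.
Next gap: 12 days. January 2, 2013 + 12 days = January 14, 2013.
Next gap: 13 days. January 14, 2013 + 13 days = January 27, 2013.

January 14, 2013; January 27, 2013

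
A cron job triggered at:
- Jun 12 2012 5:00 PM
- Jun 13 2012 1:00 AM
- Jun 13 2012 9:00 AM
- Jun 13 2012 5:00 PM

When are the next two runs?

The interval is a steady 8 hours (8, 8, 8).
Jun 13 2012 5:00 PM + 8 h = Jun 14 2012 1:00 AM.
Jun 14 2012 1:00 AM + 8 h = Jun 14 2012 9:00 AM.

Jun 14 2012 1:00 AM, Jun 14 2012 9:00 AM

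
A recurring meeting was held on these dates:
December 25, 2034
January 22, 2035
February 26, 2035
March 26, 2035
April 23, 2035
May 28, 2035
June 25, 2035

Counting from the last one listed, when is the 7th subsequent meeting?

January 28, 2036

These are Mondays at 28- or 35-day spacing (28, 35, 28, 28, 35, 28).
The pattern: 4th Monday of the month.
July 2035 — 4th Monday is July 23, 2035.
4th Monday of August 2035: August 27, 2035.
4th Monday of September 2035: September 24, 2035.
4th Monday of October 2035: October 22, 2035.
4th Monday of November 2035: November 26, 2035.
December 2035 — 4th Monday is December 24, 2035.
4th Monday of January 2036: January 28, 2036.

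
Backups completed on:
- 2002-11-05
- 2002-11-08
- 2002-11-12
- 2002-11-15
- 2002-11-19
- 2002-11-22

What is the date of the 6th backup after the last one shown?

2002-12-13

Gaps: 3, 4, 3, 4, 3 days — not constant, but cyclic with period 2.
The events fall on every Tuesday and Friday.
Next Tuesday: 2002-11-26.
Next Friday: 2002-11-29.
Next Tuesday: 2002-12-03.
Next Friday: 2002-12-06.
The following Tuesday is 2002-12-10.
The following Friday is 2002-12-13.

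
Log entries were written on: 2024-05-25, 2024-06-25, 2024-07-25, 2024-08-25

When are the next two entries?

Gaps: 31, 30, 31 days — not constant. Every event is on the 25th of the month.
Pattern: the 25th of each month.
Next: September 2024 → 2024-09-25.
Next: October 2024 → 2024-10-25.

2024-09-25, 2024-10-25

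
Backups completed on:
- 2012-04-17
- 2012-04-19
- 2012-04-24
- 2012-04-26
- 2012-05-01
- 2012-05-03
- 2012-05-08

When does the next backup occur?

Every event lands on a Tuesday or Thursday (gaps cycle 2, 5, 2, 5, 2, 5).
So the schedule is: every Tuesday and Thursday.
Next Thursday: 2012-05-10.

2012-05-10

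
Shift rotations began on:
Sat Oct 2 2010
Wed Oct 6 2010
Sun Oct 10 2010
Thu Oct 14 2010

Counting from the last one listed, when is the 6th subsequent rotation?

Gaps between consecutive events: 4, 4, 4 days — a constant 4-day interval.
Thu Oct 14 2010 + 4 days = Mon Oct 18 2010.
Mon Oct 18 2010 + 4 days = Fri Oct 22 2010.
Fri Oct 22 2010 + 4 days = Tue Oct 26 2010.
Tue Oct 26 2010 + 4 days = Sat Oct 30 2010.
Sat Oct 30 2010 + 4 days = Wed Nov 3 2010.
Wed Nov 3 2010 + 4 days = Sun Nov 7 2010.

Sun Nov 7 2010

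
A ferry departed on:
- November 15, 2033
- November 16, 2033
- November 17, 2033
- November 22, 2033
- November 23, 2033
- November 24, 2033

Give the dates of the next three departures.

Gaps: 1, 1, 5, 1, 1 days — not constant, but cyclic with period 3.
The events fall on every Tuesday, Wednesday and Thursday.
The following Tuesday is November 29, 2033.
The following Wednesday is November 30, 2033.
The following Thursday is December 1, 2033.

November 29, 2033; November 30, 2033; December 1, 2033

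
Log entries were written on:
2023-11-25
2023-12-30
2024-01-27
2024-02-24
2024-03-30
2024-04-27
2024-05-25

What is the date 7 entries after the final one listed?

All Saturdays; the gaps (35, 28, 28, 35, 28, 28) vary with month length.
This is the last Saturday of each month.
Last Saturday of June 2024: 2024-06-29.
July 2024 ends with Saturday 2024-07-27.
August 2024 ends with Saturday 2024-08-31.
September 2024 ends with Saturday 2024-09-28.
Last Saturday of October 2024: 2024-10-26.
November 2024 ends with Saturday 2024-11-30.
Last Saturday of December 2024: 2024-12-28.

2024-12-28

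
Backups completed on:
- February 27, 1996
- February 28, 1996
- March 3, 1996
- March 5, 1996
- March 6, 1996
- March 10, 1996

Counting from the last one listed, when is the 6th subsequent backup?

March 24, 1996

Every event lands on a Tuesday or Wednesday or Sunday (gaps cycle 1, 4, 2, 1, 4).
So the schedule is: every Tuesday, Wednesday and Sunday.
The following Tuesday is March 12, 1996.
Next Wednesday: March 13, 1996.
The following Sunday is March 17, 1996.
The following Tuesday is March 19, 1996.
The following Wednesday is March 20, 1996.
Next Sunday: March 24, 1996.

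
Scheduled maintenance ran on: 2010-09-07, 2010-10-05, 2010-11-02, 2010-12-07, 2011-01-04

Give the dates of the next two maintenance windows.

These are Tuesdays at 28- or 35-day spacing (28, 28, 35, 28).
The pattern: 1st Tuesday of the month.
1st Tuesday of February 2011: 2011-02-01.
1st Tuesday of March 2011: 2011-03-01.

2011-02-01, 2011-03-01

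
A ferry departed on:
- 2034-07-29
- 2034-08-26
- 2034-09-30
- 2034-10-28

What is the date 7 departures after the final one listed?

2035-05-26

These are Saturdays with 28, 35, 28-day gaps.
Each is the final Saturday of its month — 2034-07-29 is past the 28th, so '4th Saturday' doesn't fit.
Last Saturday of November 2034: 2034-11-25.
Last Saturday of December 2034: 2034-12-30.
Last Saturday of January 2035: 2035-01-27.
February 2035 ends with Saturday 2035-02-24.
March 2035 ends with Saturday 2035-03-31.
Last Saturday of April 2035: 2035-04-28.
Last Saturday of May 2035: 2035-05-26.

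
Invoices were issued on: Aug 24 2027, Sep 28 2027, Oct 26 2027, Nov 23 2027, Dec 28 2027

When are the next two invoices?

These are Tuesdays at 28- or 35-day spacing (35, 28, 28, 35).
The pattern: 4th Tuesday of the month.
January 2028 — 4th Tuesday is Jan 25 2028.
4th Tuesday of February 2028: Feb 22 2028.

Jan 25 2028, Feb 22 2028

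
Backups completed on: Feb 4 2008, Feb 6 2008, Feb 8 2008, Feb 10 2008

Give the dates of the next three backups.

Gaps between consecutive events: 2, 2, 2 days — a constant 2-day interval.
Feb 10 2008 + 2 days = Feb 12 2008.
Feb 12 2008 + 2 days = Feb 14 2008.
Feb 14 2008 + 2 days = Feb 16 2008.

Feb 12 2008, Feb 14 2008, Feb 16 2008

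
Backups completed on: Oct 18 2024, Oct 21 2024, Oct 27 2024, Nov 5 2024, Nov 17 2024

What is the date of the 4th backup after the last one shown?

Feb 3 2025

Intervals are 3, 6, 9, 12 days — an arithmetic progression with common difference 3.
Next gap: 15 days. Nov 17 2024 + 15 days = Dec 2 2024.
Next gap: 18 days. Dec 2 2024 + 18 days = Dec 20 2024.
Next gap: 21 days. Dec 20 2024 + 21 days = Jan 10 2025.
Next gap: 24 days. Jan 10 2025 + 24 days = Feb 3 2025.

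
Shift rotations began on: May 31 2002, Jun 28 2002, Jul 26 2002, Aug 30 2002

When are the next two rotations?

Sep 27 2002, Oct 25 2002

Every date is a Friday; gaps 28, 28, 35 days.
Each is the last Friday of its month (at least one falls on the 29th or later, ruling out '4th Friday').
September 2002 ends with Friday Sep 27 2002.
October 2002 ends with Friday Oct 25 2002.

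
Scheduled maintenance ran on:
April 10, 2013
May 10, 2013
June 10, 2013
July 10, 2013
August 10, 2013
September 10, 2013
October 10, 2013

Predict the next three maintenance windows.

Each date is the 10th; the gaps (30, 31, 30, 31, 31, 30) track the month lengths.
The rule is the 10th of each month.
November 2013: November 10, 2013.
December 2013: December 10, 2013.
Next: January 2014 → January 10, 2014.

November 10, 2013; December 10, 2013; January 10, 2014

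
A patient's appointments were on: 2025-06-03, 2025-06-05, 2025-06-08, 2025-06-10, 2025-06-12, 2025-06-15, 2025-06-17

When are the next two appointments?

Every event lands on a Tuesday or Thursday or Sunday (gaps cycle 2, 3, 2, 2, 3, 2).
So the schedule is: every Tuesday, Thursday and Sunday.
Next Thursday: 2025-06-19.
Next Sunday: 2025-06-22.

2025-06-19, 2025-06-22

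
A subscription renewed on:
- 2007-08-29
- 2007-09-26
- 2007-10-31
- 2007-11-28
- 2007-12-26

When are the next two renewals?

2008-01-30, 2008-02-27

All Wednesdays; the gaps (28, 35, 28, 28) vary with month length.
This is the last Wednesday of each month.
January 2008 ends with Wednesday 2008-01-30.
Last Wednesday of February 2008: 2008-02-27.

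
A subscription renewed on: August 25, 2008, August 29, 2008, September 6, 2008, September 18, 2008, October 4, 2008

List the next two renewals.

October 24, 2008; November 17, 2008

Gaps: 4, 8, 12, 16 days — each gap is 4 larger than the previous one.
Next gap: 20 days. October 4, 2008 + 20 days = October 24, 2008.
Next gap: 24 days. October 24, 2008 + 24 days = November 17, 2008.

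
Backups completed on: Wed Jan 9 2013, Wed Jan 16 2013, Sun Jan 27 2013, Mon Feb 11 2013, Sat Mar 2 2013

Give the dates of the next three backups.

The spacing grows by 4 each time: 7, 11, 15, 19 days.
Next gap: 23 days. Sat Mar 2 2013 + 23 days = Mon Mar 25 2013.
Next gap: 27 days. Mon Mar 25 2013 + 27 days = Sun Apr 21 2013.
Next gap: 31 days. Sun Apr 21 2013 + 31 days = Wed May 22 2013.

Mon Mar 25 2013, Sun Apr 21 2013, Wed May 22 2013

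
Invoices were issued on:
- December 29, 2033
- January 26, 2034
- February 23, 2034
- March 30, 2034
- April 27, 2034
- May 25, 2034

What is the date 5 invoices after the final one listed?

October 26, 2034

All Thursdays; the gaps (28, 28, 35, 28, 28) vary with month length.
This is the last Thursday of each month.
Last Thursday of June 2034: June 29, 2034.
Last Thursday of July 2034: July 27, 2034.
Last Thursday of August 2034: August 31, 2034.
September 2034 ends with Thursday September 28, 2034.
October 2034 ends with Thursday October 26, 2034.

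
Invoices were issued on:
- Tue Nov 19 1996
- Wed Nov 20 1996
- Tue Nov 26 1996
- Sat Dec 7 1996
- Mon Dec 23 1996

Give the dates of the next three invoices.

Mon Jan 13 1997, Sat Feb 8 1997, Tue Mar 11 1997

Gaps: 1, 6, 11, 16 days — each gap is 5 larger than the previous one.
Next gap: 21 days. Mon Dec 23 1996 + 21 days = Mon Jan 13 1997.
Next gap: 26 days. Mon Jan 13 1997 + 26 days = Sat Feb 8 1997.
Next gap: 31 days. Sat Feb 8 1997 + 31 days = Tue Mar 11 1997.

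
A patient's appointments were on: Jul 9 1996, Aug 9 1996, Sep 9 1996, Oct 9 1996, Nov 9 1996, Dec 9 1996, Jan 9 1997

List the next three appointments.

Feb 9 1997, Mar 9 1997, Apr 9 1997

The day-of-month is always 9 (31, 31, 30, 31, 30, 31 days between events).
So this recurs on the 9th of each month.
Next: February 1997 → Feb 9 1997.
Next: March 1997 → Mar 9 1997.
April 1997: Apr 9 1997.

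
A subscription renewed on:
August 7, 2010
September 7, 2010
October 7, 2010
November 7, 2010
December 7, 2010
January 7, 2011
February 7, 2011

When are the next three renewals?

The day-of-month is always 7 (31, 30, 31, 30, 31, 31 days between events).
So this recurs on the 7th of each month.
Next: March 2011 → March 7, 2011.
April 2011: April 7, 2011.
May 2011: May 7, 2011.

March 7, 2011; April 7, 2011; May 7, 2011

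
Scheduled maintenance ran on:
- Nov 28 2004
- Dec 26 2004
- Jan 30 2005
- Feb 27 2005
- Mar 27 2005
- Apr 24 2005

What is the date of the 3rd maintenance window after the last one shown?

All Sundays; the gaps (28, 35, 28, 28, 28) vary with month length.
This is the last Sunday of each month.
Last Sunday of May 2005: May 29 2005.
Last Sunday of June 2005: Jun 26 2005.
July 2005 ends with Sunday Jul 31 2005.

Jul 31 2005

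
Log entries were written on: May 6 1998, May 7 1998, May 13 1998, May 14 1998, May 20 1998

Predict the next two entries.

May 21 1998, May 27 1998

Every event lands on a Wednesday or Thursday (gaps cycle 1, 6, 1, 6).
So the schedule is: every Wednesday and Thursday.
Next Thursday: May 21 1998.
Next Wednesday: May 27 1998.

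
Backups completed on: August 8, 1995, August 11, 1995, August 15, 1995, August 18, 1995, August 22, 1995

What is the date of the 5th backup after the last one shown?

The gap pattern 3, 4, 3, 4 repeats every 2 events.
These are the Tuesdays and Fridays of each week.
Next Friday: August 25, 1995.
Next Tuesday: August 29, 1995.
The following Friday is September 1, 1995.
The following Tuesday is September 5, 1995.
The following Friday is September 8, 1995.

September 8, 1995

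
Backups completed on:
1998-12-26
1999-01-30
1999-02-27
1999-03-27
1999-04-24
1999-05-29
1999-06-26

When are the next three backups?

1999-07-31, 1999-08-28, 1999-09-25

Every date is a Saturday; gaps 35, 28, 28, 28, 35, 28 days.
Each is the last Saturday of its month (at least one falls on the 29th or later, ruling out '4th Saturday').
Last Saturday of July 1999: 1999-07-31.
Last Saturday of August 1999: 1999-08-28.
Last Saturday of September 1999: 1999-09-25.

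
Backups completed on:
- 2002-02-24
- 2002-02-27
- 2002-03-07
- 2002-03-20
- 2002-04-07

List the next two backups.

Gaps: 3, 8, 13, 18 days — each gap is 5 larger than the previous one.
Next gap: 23 days. 2002-04-07 + 23 days = 2002-04-30.
Next gap: 28 days. 2002-04-30 + 28 days = 2002-05-28.

2002-04-30, 2002-05-28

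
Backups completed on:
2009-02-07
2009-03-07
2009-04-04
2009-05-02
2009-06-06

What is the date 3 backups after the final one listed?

2009-09-05

These are Saturdays at 28- or 35-day spacing (28, 28, 28, 35).
The pattern: 1st Saturday of the month.
1st Saturday of July 2009: 2009-07-04.
August 2009 — 1st Saturday is 2009-08-01.
1st Saturday of September 2009: 2009-09-05.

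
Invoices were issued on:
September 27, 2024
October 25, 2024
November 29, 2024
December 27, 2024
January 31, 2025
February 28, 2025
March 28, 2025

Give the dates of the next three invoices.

Every date is a Friday; gaps 28, 35, 28, 35, 28, 28 days.
Each is the last Friday of its month (at least one falls on the 29th or later, ruling out '4th Friday').
April 2025 ends with Friday April 25, 2025.
Last Friday of May 2025: May 30, 2025.
Last Friday of June 2025: June 27, 2025.

April 25, 2025; May 30, 2025; June 27, 2025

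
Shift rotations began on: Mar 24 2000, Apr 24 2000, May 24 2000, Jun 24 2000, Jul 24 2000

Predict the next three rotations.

Gaps: 31, 30, 31, 30 days — not constant. Every event is on the 24th of the month.
Pattern: the 24th of each month.
Next: August 2000 → Aug 24 2000.
Next: September 2000 → Sep 24 2000.
Next: October 2000 → Oct 24 2000.

Aug 24 2000, Sep 24 2000, Oct 24 2000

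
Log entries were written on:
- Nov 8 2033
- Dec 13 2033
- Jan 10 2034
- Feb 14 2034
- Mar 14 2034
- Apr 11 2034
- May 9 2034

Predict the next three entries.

Jun 13 2034, Jul 11 2034, Aug 8 2034

Gaps: 35, 28, 35, 28, 28, 28 days — a mix of 28 and 35. Every date is a Tuesday.
Each is the 2nd Tuesday of its month.
June 2034 — 2nd Tuesday is Jun 13 2034.
2nd Tuesday of July 2034: Jul 11 2034.
2nd Tuesday of August 2034: Aug 8 2034.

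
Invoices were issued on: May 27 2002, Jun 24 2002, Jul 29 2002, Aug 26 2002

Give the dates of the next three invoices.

These are Mondays with 28, 35, 28-day gaps.
Each is the final Monday of its month — Jul 29 2002 is past the 28th, so '4th Monday' doesn't fit.
September 2002 ends with Monday Sep 30 2002.
October 2002 ends with Monday Oct 28 2002.
November 2002 ends with Monday Nov 25 2002.

Sep 30 2002, Oct 28 2002, Nov 25 2002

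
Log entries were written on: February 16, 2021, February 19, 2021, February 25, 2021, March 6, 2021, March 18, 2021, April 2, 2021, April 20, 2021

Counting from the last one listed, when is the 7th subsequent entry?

Gaps: 3, 6, 9, 12, 15, 18 days — each gap is 3 larger than the previous one.
Next gap: 21 days. April 20, 2021 + 21 days = May 11, 2021.
Next gap: 24 days. May 11, 2021 + 24 days = June 4, 2021.
Next gap: 27 days. June 4, 2021 + 27 days = July 1, 2021.
Next gap: 30 days. July 1, 2021 + 30 days = July 31, 2021.
Next gap: 33 days. July 31, 2021 + 33 days = September 2, 2021.
Next gap: 36 days. September 2, 2021 + 36 days = October 8, 2021.
Next gap: 39 days. October 8, 2021 + 39 days = November 16, 2021.

November 16, 2021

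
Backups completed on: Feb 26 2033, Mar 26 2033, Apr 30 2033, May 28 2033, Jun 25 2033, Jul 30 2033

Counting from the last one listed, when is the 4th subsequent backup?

Nov 26 2033

All Saturdays; the gaps (28, 35, 28, 28, 35) vary with month length.
This is the last Saturday of each month.
August 2033 ends with Saturday Aug 27 2033.
Last Saturday of September 2033: Sep 24 2033.
October 2033 ends with Saturday Oct 29 2033.
November 2033 ends with Saturday Nov 26 2033.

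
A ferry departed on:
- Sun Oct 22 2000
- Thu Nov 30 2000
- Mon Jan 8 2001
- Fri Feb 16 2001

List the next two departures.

Gaps between consecutive events: 39, 39, 39 days — a constant 39-day interval.
Fri Feb 16 2001 + 39 days = Tue Mar 27 2001.
Tue Mar 27 2001 + 39 days = Sat May 5 2001.

Tue Mar 27 2001, Sat May 5 2001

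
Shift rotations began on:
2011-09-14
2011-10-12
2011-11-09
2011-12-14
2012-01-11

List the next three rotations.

2012-02-08, 2012-03-14, 2012-04-11

These are Wednesdays at 28- or 35-day spacing (28, 28, 35, 28).
The pattern: 2nd Wednesday of the month.
February 2012 — 2nd Wednesday is 2012-02-08.
March 2012 — 2nd Wednesday is 2012-03-14.
2nd Wednesday of April 2012: 2012-04-11.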